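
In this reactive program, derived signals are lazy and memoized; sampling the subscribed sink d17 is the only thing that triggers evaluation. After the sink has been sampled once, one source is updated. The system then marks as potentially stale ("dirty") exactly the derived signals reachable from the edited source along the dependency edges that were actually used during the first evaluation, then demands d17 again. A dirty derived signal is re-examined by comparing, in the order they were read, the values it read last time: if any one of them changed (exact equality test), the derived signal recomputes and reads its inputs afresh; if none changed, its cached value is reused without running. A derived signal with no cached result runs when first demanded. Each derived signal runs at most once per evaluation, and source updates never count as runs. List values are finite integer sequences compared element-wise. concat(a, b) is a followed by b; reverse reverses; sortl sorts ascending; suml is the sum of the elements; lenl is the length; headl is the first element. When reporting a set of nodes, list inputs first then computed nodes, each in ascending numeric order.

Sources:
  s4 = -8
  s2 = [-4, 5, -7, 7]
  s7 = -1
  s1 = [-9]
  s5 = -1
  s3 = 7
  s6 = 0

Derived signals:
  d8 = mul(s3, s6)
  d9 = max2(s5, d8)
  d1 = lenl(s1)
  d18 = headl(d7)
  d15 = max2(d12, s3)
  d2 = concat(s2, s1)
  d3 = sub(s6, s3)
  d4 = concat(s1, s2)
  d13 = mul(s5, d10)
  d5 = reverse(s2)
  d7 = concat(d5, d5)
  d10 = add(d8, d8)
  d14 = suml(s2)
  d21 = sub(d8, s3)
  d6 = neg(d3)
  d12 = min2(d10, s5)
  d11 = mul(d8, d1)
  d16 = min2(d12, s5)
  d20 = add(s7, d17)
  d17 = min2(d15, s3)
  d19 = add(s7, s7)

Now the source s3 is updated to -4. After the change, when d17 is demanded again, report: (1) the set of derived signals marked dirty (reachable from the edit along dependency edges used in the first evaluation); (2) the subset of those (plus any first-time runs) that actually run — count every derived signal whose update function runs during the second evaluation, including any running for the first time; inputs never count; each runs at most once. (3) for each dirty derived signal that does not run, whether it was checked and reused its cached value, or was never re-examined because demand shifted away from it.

First demand of the output computes:
  d8 = mul(7, 0) = 0
  d10 = add(0, 0) = 0
  d12 = min2(0, -1) = -1
  d15 = max2(-1, 7) = 7
  d17 = min2(7, 7) = 7

After the edit, cleaning proceeds:
  d8: a read changed (s3 7->-4) — executes, giving 0 — identical to its old value.
  d10: dirty, but its reads are unchanged (d8 unchanged, d8 unchanged); cached 0 stands.
  d12: dirty, but its reads are unchanged (d10 unchanged, s5 unchanged); cached -1 stands.
  d15: a read changed (s3 7->-4) — executes, giving -1.
  d17: a read changed (d15 7->-1; s3 7->-4) — executes, giving -4.

Note where the cutoff bites: d10 is checked, finds nothing changed, and keeps its cache.

The edit dirties: d8, d10, d12, d15, d17.
3 derived signals run: d8, d15, d17.
Cache hits after checking: d10, d12.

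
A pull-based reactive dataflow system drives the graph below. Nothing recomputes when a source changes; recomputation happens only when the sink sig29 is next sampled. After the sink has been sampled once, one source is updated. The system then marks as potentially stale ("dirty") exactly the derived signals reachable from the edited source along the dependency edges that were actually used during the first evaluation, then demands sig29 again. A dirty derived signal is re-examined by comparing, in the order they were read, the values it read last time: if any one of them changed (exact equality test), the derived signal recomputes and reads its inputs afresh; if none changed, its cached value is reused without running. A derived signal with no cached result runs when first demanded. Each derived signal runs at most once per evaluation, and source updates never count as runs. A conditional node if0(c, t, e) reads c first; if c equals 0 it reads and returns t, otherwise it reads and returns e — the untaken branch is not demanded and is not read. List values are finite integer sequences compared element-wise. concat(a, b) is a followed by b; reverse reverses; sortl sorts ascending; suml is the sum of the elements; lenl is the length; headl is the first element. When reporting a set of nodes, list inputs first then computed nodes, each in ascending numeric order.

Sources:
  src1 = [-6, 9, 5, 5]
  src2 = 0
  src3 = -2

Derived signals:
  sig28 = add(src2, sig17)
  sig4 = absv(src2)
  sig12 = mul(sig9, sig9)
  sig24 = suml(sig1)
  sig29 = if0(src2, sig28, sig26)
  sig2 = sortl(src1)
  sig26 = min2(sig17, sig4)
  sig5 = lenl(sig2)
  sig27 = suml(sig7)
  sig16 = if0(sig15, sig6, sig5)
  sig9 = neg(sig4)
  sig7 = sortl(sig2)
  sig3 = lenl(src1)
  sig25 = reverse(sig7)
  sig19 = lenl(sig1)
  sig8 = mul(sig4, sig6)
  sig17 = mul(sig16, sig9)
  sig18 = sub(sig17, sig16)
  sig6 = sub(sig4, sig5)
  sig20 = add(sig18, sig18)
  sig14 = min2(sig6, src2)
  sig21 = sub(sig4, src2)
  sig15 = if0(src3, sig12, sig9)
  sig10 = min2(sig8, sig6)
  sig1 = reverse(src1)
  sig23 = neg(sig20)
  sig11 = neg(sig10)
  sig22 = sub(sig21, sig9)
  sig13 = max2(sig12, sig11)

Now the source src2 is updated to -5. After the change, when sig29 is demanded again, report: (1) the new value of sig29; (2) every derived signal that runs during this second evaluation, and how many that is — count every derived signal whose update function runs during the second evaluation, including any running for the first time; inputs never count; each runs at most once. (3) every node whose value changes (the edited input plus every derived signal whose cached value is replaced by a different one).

New value of sig29: -20.
Derived signals that run: sig4, sig9, sig15, sig16, sig17, sig26, sig29 — 7 in total.
Values that change: src2, sig4, sig9, sig15, sig16, sig17, sig29.
Key observation: a condition flipped, so demand moved to the other branch — sig6, sig28 are never re-examined.

First evaluation (everything demanded from the output):
  sig2 = sortl([-6, 9, 5, 5]) = [-6, 5, 5, 9]
  sig4 = absv(0) = 0
  sig5 = lenl([-6, 5, 5, 9]) = 4
  sig6 = sub(0, 4) = -4
  sig9 = neg(0) = 0
  sig15 = if0(src3=-2 -> else branch sig9) = 0
  sig16 = if0(sig15=0 -> then branch sig6) = -4
  sig17 = mul(-4, 0) = 0
  sig28 = add(0, 0) = 0
  sig29 = if0(src2=0 -> then branch sig28) = 0

Propagation after the edit:
  sig4: runs — src2 0->-5; result 5.
  sig6: marked dirty but never re-examined — demand shifted away from it.
  sig9: runs — sig4 0->5; result -5.
  sig15: runs — sig9 0->-5; result -5.
  sig16: runs — sig15 0->-5; result 4.
  sig17: runs — sig16 -4->4; sig9 0->-5; result -20.
  sig26: demanded for the first time — runs, produces -20.
  sig28: marked dirty but never re-examined — demand shifted away from it.
  sig29: runs — src2 0->-5; result -20.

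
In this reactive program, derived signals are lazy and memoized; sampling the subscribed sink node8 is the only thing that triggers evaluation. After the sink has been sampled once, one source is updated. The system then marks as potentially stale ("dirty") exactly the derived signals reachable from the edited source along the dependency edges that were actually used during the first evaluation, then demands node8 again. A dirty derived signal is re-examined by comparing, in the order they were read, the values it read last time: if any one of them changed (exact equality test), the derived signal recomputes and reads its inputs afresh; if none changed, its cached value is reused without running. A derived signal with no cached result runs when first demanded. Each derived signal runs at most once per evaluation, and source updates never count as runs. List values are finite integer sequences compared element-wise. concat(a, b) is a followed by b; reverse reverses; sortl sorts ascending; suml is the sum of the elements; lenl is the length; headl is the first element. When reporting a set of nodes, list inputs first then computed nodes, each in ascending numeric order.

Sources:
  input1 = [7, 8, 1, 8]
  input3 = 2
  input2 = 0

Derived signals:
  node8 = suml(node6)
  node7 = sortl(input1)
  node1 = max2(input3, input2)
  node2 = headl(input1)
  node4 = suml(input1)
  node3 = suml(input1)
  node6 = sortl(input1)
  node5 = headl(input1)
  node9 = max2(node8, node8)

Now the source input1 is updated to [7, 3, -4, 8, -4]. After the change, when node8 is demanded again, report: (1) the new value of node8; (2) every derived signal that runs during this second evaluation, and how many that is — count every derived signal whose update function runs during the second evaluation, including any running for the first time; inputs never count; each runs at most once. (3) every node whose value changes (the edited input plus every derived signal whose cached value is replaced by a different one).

Demanding node8 again yields 10.
2 derived signals run: node6, node8.
The nodes whose values change: input1, node6, node8.

First demand of the output computes:
  node6 = sortl([7, 8, 1, 8]) = [1, 7, 8, 8]
  node8 = suml([1, 7, 8, 8]) = 24

After the edit, cleaning proceeds:
  node6: a read changed (input1 [7, 8, 1, 8]->[7, 3, -4, 8, -4]) — executes, giving [-4, -4, 3, 7, 8].
  node8: a read changed (node6 [1, 7, 8, 8]->[-4, -4, 3, 7, 8]) — executes, giving 10.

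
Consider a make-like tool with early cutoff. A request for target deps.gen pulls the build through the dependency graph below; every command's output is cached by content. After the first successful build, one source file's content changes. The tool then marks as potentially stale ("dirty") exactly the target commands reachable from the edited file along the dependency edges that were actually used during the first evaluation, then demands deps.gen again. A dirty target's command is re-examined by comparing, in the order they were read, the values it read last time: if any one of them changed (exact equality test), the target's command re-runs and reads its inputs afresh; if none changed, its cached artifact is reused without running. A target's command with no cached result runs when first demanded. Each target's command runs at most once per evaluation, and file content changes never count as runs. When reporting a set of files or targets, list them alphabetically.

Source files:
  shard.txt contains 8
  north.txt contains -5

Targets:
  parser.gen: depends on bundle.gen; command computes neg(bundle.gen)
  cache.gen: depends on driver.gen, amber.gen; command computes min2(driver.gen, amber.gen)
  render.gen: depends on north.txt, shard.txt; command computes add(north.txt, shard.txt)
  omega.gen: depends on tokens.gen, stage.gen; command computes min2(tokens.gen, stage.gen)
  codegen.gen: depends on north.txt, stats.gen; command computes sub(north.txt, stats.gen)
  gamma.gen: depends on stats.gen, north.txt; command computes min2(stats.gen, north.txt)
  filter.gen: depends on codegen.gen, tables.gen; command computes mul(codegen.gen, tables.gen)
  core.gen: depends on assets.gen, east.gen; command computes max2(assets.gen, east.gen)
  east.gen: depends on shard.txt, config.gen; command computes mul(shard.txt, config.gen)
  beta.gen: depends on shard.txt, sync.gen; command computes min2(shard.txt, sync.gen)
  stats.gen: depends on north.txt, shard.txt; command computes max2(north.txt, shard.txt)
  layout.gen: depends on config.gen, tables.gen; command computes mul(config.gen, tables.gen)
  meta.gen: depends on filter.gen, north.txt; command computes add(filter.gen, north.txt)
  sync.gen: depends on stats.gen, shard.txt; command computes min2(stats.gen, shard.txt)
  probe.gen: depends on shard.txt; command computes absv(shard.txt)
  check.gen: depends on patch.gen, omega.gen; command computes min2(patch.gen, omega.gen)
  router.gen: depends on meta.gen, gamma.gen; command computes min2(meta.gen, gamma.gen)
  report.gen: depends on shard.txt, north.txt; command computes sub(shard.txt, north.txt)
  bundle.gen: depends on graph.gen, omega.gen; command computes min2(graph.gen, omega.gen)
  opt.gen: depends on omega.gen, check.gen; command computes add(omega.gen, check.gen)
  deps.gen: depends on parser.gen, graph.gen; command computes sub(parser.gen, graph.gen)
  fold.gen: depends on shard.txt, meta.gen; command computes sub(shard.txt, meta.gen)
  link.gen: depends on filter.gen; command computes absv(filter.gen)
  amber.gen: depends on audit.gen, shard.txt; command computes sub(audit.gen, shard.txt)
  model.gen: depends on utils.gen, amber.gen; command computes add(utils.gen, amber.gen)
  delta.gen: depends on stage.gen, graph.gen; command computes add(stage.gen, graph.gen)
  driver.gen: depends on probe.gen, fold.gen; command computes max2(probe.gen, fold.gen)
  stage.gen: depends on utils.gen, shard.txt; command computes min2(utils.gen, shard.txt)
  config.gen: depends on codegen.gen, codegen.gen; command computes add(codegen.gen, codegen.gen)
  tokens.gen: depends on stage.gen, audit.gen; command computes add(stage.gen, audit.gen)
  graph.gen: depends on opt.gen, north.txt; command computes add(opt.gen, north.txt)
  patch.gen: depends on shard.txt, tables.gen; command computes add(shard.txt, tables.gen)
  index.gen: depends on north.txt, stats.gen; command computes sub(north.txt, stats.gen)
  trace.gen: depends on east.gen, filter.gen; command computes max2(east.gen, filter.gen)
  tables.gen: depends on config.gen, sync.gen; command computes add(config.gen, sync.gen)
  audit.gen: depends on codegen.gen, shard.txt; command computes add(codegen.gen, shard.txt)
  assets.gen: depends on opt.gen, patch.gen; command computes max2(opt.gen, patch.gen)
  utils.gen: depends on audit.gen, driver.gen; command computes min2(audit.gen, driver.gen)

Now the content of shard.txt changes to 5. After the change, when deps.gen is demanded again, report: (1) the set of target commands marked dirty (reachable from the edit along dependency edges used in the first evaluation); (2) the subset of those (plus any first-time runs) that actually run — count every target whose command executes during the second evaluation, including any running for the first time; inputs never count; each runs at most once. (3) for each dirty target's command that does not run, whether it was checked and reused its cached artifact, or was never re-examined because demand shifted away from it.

First demand of the output computes:
  probe.gen = absv(8) = 8
  stats.gen = max2(-5, 8) = 8
  codegen.gen = sub(-5, 8) = -13
  audit.gen = add(-13, 8) = -5
  config.gen = add(-13, -13) = -26
  sync.gen = min2(8, 8) = 8
  tables.gen = add(-26, 8) = -18
  filter.gen = mul(-13, -18) = 234
  meta.gen = add(234, -5) = 229
  fold.gen = sub(8, 229) = -221
  driver.gen = max2(8, -221) = 8
  patch.gen = add(8, -18) = -10
  utils.gen = min2(-5, 8) = -5
  stage.gen = min2(-5, 8) = -5
  tokens.gen = add(-5, -5) = -10
  omega.gen = min2(-10, -5) = -10
  check.gen = min2(-10, -10) = -10
  opt.gen = add(-10, -10) = -20
  graph.gen = add(-20, -5) = -25
  bundle.gen = min2(-25, -10) = -25
  parser.gen = neg(-25) = 25
  deps.gen = sub(25, -25) = 50

After the edit, cleaning proceeds:
  probe.gen: a read changed (shard.txt 8->5) — executes, giving 5.
  stats.gen: a read changed (shard.txt 8->5) — executes, giving 5.
  codegen.gen: a read changed (stats.gen 8->5) — executes, giving -10.
  audit.gen: a read changed (codegen.gen -13->-10; shard.txt 8->5) — executes, giving -5 — identical to its old value.
  config.gen: a read changed (codegen.gen -13->-10; codegen.gen -13->-10) — executes, giving -20.
  sync.gen: a read changed (stats.gen 8->5; shard.txt 8->5) — executes, giving 5.
  tables.gen: a read changed (config.gen -26->-20; sync.gen 8->5) — executes, giving -15.
  filter.gen: a read changed (codegen.gen -13->-10; tables.gen -18->-15) — executes, giving 150.
  meta.gen: a read changed (filter.gen 234->150) — executes, giving 145.
  fold.gen: a read changed (shard.txt 8->5; meta.gen 229->145) — executes, giving -140.
  driver.gen: a read changed (probe.gen 8->5; fold.gen -221->-140) — executes, giving 5.
  patch.gen: a read changed (shard.txt 8->5; tables.gen -18->-15) — executes, giving -10 — identical to its old value.
  utils.gen: a read changed (driver.gen 8->5) — executes, giving -5 — identical to its old value.
  stage.gen: a read changed (shard.txt 8->5) — executes, giving -5 — identical to its old value.
  tokens.gen: dirty, but its reads are unchanged (stage.gen unchanged, audit.gen unchanged); cached -10 stands.
  omega.gen: dirty, but its reads are unchanged (tokens.gen unchanged, stage.gen unchanged); cached -10 stands.
  check.gen: dirty, but its reads are unchanged (patch.gen unchanged, omega.gen unchanged); cached -10 stands.
  opt.gen: dirty, but its reads are unchanged (omega.gen unchanged, check.gen unchanged); cached -20 stands.
  graph.gen: dirty, but its reads are unchanged (opt.gen unchanged, north.txt unchanged); cached -25 stands.
  bundle.gen: dirty, but its reads are unchanged (graph.gen unchanged, omega.gen unchanged); cached -25 stands.
  parser.gen: dirty, but its reads are unchanged (bundle.gen unchanged); cached 25 stands.
  deps.gen: dirty, but its reads are unchanged (parser.gen unchanged, graph.gen unchanged); cached 50 stands.

Note where the cutoff bites: tokens.gen is checked, finds nothing changed, and keeps its cache.

The edit dirties: audit.gen, bundle.gen, check.gen, codegen.gen, config.gen, deps.gen, driver.gen, filter.gen, fold.gen, graph.gen, meta.gen, omega.gen, opt.gen, parser.gen, patch.gen, probe.gen, stage.gen, stats.gen, sync.gen, tables.gen, tokens.gen, utils.gen.
14 target commands run: audit.gen, codegen.gen, config.gen, driver.gen, filter.gen, fold.gen, meta.gen, patch.gen, probe.gen, stage.gen, stats.gen, sync.gen, tables.gen, utils.gen.
Cache hits after checking: bundle.gen, check.gen, deps.gen, graph.gen, omega.gen, opt.gen, parser.gen, tokens.gen.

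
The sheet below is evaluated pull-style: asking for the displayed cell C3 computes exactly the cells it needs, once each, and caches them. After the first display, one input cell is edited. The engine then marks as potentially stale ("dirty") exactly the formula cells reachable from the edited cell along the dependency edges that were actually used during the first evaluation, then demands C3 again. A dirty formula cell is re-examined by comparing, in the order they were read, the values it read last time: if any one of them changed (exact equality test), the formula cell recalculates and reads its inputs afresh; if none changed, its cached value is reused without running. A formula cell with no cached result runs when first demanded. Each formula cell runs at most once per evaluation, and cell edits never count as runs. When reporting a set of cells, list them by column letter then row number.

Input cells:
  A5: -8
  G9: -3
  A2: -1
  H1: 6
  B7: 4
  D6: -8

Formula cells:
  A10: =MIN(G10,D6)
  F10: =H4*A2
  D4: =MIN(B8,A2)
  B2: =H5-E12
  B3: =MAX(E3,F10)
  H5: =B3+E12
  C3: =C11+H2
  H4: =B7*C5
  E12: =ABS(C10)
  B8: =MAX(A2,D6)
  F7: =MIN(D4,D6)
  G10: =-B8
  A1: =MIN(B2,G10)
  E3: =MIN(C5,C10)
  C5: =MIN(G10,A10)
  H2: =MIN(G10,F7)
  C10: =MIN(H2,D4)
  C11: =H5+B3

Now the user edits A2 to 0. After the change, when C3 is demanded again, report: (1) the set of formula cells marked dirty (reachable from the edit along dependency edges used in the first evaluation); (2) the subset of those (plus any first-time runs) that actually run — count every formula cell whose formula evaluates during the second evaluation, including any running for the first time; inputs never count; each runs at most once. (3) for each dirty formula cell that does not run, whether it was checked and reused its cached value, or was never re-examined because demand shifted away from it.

The edit dirties: A10, B3, B8, C3, C5, C10, C11, D4, E3, E12, F7, F10, G10, H2, H4, H5.
13 formula cells run: A10, B3, B8, C3, C5, C10, C11, D4, F7, F10, G10, H2, H5.
Cache hits after checking: E3, E12, H4.
Note where the cutoff bites: H4 is checked, finds nothing changed, and keeps its cache.

First demand of the output computes:
  B8 = MAX(-1, -8) = -1
  D4 = MIN(-1, -1) = -1
  F7 = MIN(-1, -8) = -8
  G10 = -(-1) = 1
  A10 = MIN(1, -8) = -8
  C5 = MIN(1, -8) = -8
  H2 = MIN(1, -8) = -8
  C10 = MIN(-8, -1) = -8
  E3 = MIN(-8, -8) = -8
  E12 = ABS(-8) = 8
  H4 = 4 * -8 = -32
  F10 = -32 * -1 = 32
  B3 = MAX(-8, 32) = 32
  H5 = 32 + 8 = 40
  C11 = 40 + 32 = 72
  C3 = 72 + -8 = 64

After the edit, cleaning proceeds:
  B8: a read changed (A2 -1->0) — executes, giving 0.
  D4: a read changed (B8 -1->0; A2 -1->0) — executes, giving 0.
  F7: a read changed (D4 -1->0) — executes, giving -8 — identical to its old value.
  G10: a read changed (B8 -1->0) — executes, giving 0.
  A10: a read changed (G10 1->0) — executes, giving -8 — identical to its old value.
  C5: a read changed (G10 1->0) — executes, giving -8 — identical to its old value.
  H2: a read changed (G10 1->0) — executes, giving -8 — identical to its old value.
  C10: a read changed (D4 -1->0) — executes, giving -8 — identical to its old value.
  E3: dirty, but its reads are unchanged (C5 unchanged, C10 unchanged); cached -8 stands.
  E12: dirty, but its reads are unchanged (C10 unchanged); cached 8 stands.
  H4: dirty, but its reads are unchanged (B7 unchanged, C5 unchanged); cached -32 stands.
  F10: a read changed (A2 -1->0) — executes, giving 0.
  B3: a read changed (F10 32->0) — executes, giving 0.
  H5: a read changed (B3 32->0) — executes, giving 8.
  C11: a read changed (H5 40->8; B3 32->0) — executes, giving 8.
  C3: a read changed (C11 72->8) — executes, giving 0.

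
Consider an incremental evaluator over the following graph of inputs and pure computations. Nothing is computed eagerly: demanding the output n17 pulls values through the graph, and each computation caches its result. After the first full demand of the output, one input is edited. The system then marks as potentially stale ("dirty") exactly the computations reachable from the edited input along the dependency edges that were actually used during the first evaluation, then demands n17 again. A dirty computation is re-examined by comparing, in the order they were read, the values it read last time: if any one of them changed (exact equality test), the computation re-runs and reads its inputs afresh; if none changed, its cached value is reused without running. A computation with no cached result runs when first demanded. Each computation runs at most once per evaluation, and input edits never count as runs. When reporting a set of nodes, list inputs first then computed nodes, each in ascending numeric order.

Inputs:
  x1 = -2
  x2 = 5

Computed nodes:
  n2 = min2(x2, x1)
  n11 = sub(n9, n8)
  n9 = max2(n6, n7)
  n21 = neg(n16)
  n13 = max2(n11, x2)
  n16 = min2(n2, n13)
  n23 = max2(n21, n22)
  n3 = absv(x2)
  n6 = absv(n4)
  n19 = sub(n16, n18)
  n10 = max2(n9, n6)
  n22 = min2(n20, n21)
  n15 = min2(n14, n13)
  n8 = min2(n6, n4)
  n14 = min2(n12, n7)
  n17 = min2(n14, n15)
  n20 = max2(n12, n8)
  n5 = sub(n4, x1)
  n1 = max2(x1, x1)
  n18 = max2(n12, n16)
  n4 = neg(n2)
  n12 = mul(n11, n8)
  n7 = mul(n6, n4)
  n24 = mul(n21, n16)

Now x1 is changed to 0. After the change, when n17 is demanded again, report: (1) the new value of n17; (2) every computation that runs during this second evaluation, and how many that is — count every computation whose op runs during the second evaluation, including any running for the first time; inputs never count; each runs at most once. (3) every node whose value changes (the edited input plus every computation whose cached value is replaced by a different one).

Initial pass — values computed on the first demand:
  n2 = min2(5, -2) = -2
  n4 = neg(-2) = 2
  n6 = absv(2) = 2
  n7 = mul(2, 2) = 4
  n8 = min2(2, 2) = 2
  n9 = max2(2, 4) = 4
  n11 = sub(4, 2) = 2
  n12 = mul(2, 2) = 4
  n13 = max2(2, 5) = 5
  n14 = min2(4, 4) = 4
  n15 = min2(4, 5) = 4
  n17 = min2(4, 4) = 4

Second demand — change propagation:
  n2: re-runs because x1 -2->0; new result 0.
  n4: re-runs because n2 -2->0; new result 0.
  n6: re-runs because n4 2->0; new result 0.
  n7: re-runs because n6 2->0; n4 2->0; new result 0.
  n8: re-runs because n6 2->0; n4 2->0; new result 0.
  n9: re-runs because n6 2->0; n7 4->0; new result 0.
  n11: re-runs because n9 4->0; n8 2->0; new result 0.
  n12: re-runs because n11 2->0; n8 2->0; new result 0.
  n13: re-runs because n11 2->0; new result 5 (unchanged).
  n14: re-runs because n12 4->0; n7 4->0; new result 0.
  n15: re-runs because n14 4->0; new result 0.
  n17: re-runs because n14 4->0; n15 4->0; new result 0.

n17 now evaluates to 0.
Run set: n2, n4, n6, n7, n8, n9, n11, n12, n13, n14, n15, n17 (12 run).
Changed values: x1, n2, n4, n6, n7, n8, n9, n11, n12, n14, n15, n17.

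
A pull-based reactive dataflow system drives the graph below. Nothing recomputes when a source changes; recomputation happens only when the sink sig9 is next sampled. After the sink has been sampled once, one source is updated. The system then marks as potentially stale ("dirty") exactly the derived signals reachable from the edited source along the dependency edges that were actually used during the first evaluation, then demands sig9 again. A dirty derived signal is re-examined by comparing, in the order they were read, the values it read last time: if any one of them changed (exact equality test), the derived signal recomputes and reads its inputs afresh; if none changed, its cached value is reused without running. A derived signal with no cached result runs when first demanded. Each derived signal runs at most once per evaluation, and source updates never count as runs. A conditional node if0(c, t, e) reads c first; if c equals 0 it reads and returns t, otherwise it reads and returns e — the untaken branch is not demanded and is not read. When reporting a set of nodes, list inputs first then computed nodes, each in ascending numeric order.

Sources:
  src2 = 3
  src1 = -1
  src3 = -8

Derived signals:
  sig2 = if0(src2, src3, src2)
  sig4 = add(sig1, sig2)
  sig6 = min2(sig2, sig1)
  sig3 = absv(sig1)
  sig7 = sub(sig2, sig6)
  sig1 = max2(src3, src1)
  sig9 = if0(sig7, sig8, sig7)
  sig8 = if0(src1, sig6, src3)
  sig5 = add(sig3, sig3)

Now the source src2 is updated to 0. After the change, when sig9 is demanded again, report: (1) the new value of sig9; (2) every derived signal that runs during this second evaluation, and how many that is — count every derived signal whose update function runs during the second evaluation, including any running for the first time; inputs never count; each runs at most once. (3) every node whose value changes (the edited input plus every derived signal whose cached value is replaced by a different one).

First evaluation (everything demanded from the output):
  sig1 = max2(-8, -1) = -1
  sig2 = if0(src2=3 -> else branch src2) = 3
  sig6 = min2(3, -1) = -1
  sig7 = sub(3, -1) = 4
  sig9 = if0(sig7=4 -> else branch sig7) = 4

Propagation after the edit:
  sig2: runs — src2 3->0; src2 3->0; result -8.
  sig6: runs — sig2 3->-8; result -8.
  sig7: runs — sig2 3->-8; sig6 -1->-8; result 0.
  sig8: demanded for the first time — runs, produces -8.
  sig9: runs — sig7 4->0; sig7 4->0; result -8.

Key observation: a condition flipped, so demand reaches new nodes — sig8 runs for the first time.

New value of sig9: -8.
Derived signals that run: sig2, sig6, sig7, sig8, sig9 — 5 in total.
Values that change: src2, sig2, sig6, sig7, sig9.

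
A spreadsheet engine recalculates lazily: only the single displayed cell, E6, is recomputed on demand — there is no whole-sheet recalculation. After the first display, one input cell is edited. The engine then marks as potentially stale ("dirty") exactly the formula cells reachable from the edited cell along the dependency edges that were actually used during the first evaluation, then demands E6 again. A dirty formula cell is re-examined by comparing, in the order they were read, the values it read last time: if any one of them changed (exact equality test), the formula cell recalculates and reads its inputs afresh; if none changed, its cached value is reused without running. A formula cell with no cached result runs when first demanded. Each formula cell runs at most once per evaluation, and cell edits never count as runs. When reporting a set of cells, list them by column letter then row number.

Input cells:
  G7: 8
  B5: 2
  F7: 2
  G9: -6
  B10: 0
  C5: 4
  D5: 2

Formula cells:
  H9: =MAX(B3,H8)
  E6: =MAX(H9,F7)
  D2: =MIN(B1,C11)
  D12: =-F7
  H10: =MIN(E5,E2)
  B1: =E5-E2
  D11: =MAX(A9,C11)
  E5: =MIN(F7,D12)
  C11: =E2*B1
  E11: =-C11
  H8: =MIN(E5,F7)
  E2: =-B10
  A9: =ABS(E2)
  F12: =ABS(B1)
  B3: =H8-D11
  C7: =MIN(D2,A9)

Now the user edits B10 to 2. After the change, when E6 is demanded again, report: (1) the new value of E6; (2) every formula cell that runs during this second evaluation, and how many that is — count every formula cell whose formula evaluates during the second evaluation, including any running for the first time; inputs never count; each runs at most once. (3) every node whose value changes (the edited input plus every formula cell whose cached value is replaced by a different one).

First evaluation (everything demanded from the output):
  D12 = -(2) = -2
  E2 = -(0) = 0
  A9 = ABS(0) = 0
  E5 = MIN(2, -2) = -2
  B1 = -2 - 0 = -2
  C11 = 0 * -2 = 0
  D11 = MAX(0, 0) = 0
  H8 = MIN(-2, 2) = -2
  B3 = -2 - 0 = -2
  H9 = MAX(-2, -2) = -2
  E6 = MAX(-2, 2) = 2

Propagation after the edit:
  E2: runs — B10 0->2; result -2.
  A9: runs — E2 0->-2; result 2.
  B1: runs — E2 0->-2; result 0.
  C11: runs — E2 0->-2; B1 -2->0; result 0 (same value as before).
  D11: runs — A9 0->2; result 2.
  B3: runs — D11 0->2; result -4.
  H9: runs — B3 -2->-4; result -2 (same value as before).
  E6: checked — values it read are unchanged (H9 unchanged, F7 unchanged); reused cached 2 without running.

Key observation: the cutoff stops propagation at E6 — its inputs' values are unchanged, so it reuses its cache.

New value of E6: 2.
Formula cells that run: A9, B1, B3, C11, D11, E2, H9 — 7 in total.
Values that change: A9, B1, B3, B10, D11, E2.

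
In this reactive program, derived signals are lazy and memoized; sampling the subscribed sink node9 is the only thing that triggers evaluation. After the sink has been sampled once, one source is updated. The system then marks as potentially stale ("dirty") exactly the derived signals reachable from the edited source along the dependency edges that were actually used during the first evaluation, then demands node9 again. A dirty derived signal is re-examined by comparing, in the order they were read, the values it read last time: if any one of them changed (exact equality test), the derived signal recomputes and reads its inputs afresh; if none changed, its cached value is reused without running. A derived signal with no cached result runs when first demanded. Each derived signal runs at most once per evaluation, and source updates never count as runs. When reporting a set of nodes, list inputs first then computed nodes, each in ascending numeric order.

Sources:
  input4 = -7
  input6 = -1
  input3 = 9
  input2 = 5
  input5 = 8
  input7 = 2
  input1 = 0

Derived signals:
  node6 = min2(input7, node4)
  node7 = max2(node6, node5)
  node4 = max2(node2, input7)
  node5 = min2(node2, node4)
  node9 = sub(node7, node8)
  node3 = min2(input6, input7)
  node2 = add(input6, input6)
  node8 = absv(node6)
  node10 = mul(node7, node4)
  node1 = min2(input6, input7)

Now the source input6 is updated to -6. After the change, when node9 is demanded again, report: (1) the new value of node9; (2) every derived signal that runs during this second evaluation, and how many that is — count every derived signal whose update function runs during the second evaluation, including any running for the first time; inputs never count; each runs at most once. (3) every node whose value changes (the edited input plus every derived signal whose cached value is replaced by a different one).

First demand of the output computes:
  node2 = add(-1, -1) = -2
  node4 = max2(-2, 2) = 2
  node5 = min2(-2, 2) = -2
  node6 = min2(2, 2) = 2
  node7 = max2(2, -2) = 2
  node8 = absv(2) = 2
  node9 = sub(2, 2) = 0

After the edit, cleaning proceeds:
  node2: a read changed (input6 -1->-6; input6 -1->-6) — executes, giving -12.
  node4: a read changed (node2 -2->-12) — executes, giving 2 — identical to its old value.
  node5: a read changed (node2 -2->-12) — executes, giving -12.
  node6: dirty, but its reads are unchanged (input7 unchanged, node4 unchanged); cached 2 stands.
  node7: a read changed (node5 -2->-12) — executes, giving 2 — identical to its old value.
  node8: dirty, but its reads are unchanged (node6 unchanged); cached 2 stands.
  node9: dirty, but its reads are unchanged (node7 unchanged, node8 unchanged); cached 0 stands.

Note where the cutoff bites: node6 is checked, finds nothing changed, and keeps its cache.

Demanding node9 again yields 0.
4 derived signals run: node2, node4, node5, node7.
The nodes whose values change: input6, node2, node5.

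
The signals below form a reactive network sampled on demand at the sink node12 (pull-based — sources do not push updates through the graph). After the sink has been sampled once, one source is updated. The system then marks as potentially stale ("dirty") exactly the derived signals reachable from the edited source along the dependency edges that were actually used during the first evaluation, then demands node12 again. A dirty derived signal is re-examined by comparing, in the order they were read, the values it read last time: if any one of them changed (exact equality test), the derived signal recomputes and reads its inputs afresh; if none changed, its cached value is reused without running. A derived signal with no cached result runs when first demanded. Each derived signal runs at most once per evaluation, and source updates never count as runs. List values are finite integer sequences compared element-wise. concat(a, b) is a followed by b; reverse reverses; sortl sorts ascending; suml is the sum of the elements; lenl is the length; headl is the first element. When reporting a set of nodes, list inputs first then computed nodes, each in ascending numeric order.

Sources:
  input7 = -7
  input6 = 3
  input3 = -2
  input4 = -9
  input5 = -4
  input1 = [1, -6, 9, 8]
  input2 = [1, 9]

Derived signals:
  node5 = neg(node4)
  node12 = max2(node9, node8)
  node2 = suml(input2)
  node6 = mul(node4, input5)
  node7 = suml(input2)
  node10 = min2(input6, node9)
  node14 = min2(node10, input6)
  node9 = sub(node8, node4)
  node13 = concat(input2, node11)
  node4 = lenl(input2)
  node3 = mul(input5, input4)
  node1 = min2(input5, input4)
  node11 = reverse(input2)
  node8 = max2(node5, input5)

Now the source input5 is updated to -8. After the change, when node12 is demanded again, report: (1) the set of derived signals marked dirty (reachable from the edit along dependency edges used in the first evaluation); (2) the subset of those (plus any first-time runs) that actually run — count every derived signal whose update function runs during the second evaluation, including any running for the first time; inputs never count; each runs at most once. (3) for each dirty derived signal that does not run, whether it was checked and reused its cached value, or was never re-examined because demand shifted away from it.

Dirty set: node8, node9, node12.
Run set: node8 (1 run).
Re-examined without running (cache reused): node9, node12.
The important point: node8 recomputes to an identical value, and the output ends up unchanged.

Initial pass — values computed on the first demand:
  node4 = lenl([1, 9]) = 2
  node5 = neg(2) = -2
  node8 = max2(-2, -4) = -2
  node9 = sub(-2, 2) = -4
  node12 = max2(-4, -2) = -2

Second demand — change propagation:
  node8: re-runs because input5 -4->-8; new result -2 (unchanged).
  node9: re-examined; everything it read last time is the same (node8 unchanged, node4 unchanged) — cache -4 kept, no run.
  node12: re-examined; everything it read last time is the same (node9 unchanged, node8 unchanged) — cache -2 kept, no run.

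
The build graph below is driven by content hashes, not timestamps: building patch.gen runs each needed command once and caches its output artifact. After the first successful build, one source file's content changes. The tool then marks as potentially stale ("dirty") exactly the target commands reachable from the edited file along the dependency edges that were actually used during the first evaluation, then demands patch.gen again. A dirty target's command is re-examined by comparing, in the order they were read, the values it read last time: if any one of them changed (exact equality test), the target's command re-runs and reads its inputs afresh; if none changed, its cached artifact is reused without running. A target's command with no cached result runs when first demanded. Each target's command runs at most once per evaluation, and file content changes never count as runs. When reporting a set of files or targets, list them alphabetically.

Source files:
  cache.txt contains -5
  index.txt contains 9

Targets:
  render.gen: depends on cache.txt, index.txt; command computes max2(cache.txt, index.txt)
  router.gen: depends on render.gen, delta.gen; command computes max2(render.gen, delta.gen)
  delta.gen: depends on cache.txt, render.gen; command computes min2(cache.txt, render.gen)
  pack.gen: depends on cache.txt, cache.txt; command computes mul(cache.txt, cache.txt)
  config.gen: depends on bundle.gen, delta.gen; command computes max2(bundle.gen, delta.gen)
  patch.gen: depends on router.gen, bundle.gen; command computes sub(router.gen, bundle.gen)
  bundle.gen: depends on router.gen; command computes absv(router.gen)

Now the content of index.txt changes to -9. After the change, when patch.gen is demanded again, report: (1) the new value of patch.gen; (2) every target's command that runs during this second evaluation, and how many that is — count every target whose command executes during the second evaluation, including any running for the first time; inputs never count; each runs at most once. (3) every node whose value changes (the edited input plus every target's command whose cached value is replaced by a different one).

patch.gen now evaluates to -10.
Run set: bundle.gen, delta.gen, patch.gen, render.gen, router.gen (5 run).
Changed values: bundle.gen, index.txt, patch.gen, render.gen, router.gen.

Initial pass — values computed on the first demand:
  render.gen = max2(-5, 9) = 9
  delta.gen = min2(-5, 9) = -5
  router.gen = max2(9, -5) = 9
  bundle.gen = absv(9) = 9
  patch.gen = sub(9, 9) = 0

Second demand — change propagation:
  render.gen: re-runs because index.txt 9->-9; new result -5.
  delta.gen: re-runs because render.gen 9->-5; new result -5 (unchanged).
  router.gen: re-runs because render.gen 9->-5; new result -5.
  bundle.gen: re-runs because router.gen 9->-5; new result 5.
  patch.gen: re-runs because router.gen 9->-5; bundle.gen 9->5; new result -10.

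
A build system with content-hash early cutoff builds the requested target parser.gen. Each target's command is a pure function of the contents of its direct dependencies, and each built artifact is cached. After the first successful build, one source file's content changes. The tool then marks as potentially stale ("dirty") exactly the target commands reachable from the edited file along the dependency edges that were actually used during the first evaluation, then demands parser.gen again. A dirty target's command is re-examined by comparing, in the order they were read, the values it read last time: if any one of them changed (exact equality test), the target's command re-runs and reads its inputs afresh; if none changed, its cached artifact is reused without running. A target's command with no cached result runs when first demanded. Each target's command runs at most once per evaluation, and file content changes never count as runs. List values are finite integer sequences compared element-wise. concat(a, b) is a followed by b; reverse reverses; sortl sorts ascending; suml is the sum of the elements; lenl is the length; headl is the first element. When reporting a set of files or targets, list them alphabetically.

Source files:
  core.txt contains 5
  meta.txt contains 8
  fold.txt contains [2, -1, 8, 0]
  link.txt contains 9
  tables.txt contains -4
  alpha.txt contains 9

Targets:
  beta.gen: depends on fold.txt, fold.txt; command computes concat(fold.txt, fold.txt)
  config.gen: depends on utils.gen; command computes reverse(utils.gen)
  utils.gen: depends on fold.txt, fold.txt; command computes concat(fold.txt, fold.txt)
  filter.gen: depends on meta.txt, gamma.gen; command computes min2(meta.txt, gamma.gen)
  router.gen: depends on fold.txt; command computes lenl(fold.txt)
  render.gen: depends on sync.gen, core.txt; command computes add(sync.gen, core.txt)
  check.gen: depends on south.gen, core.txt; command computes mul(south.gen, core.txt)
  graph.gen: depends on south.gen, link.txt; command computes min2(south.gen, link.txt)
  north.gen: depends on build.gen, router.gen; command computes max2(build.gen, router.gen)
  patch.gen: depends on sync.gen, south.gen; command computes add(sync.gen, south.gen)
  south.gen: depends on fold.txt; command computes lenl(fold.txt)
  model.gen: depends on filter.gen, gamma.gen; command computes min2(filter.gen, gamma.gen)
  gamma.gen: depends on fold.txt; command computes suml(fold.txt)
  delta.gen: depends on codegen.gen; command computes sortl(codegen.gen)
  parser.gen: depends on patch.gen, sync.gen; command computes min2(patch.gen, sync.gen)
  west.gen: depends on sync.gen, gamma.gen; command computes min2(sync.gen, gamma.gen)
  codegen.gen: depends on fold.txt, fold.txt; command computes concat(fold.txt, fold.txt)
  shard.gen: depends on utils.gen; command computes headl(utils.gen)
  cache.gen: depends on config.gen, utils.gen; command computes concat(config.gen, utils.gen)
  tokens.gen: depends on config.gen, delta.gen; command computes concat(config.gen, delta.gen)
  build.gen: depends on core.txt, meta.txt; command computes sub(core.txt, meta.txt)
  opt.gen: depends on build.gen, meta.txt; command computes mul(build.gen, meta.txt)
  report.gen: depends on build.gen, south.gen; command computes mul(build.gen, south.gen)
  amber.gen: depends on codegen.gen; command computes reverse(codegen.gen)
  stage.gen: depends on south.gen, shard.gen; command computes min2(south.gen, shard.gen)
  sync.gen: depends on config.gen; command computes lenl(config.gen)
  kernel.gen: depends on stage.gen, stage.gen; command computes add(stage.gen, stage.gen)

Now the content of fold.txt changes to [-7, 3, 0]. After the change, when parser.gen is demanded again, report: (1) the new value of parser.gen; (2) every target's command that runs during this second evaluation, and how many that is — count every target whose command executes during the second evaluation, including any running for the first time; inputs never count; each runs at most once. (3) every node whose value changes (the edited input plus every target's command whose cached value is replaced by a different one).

New value of parser.gen: 6.
Target commands that run: config.gen, parser.gen, patch.gen, south.gen, sync.gen, utils.gen — 6 in total.
Values that change: config.gen, fold.txt, parser.gen, patch.gen, south.gen, sync.gen, utils.gen.

First evaluation (everything demanded from the output):
  south.gen = lenl([2, -1, 8, 0]) = 4
  utils.gen = concat([2, -1, 8, 0], [2, -1, 8, 0]) = [2, -1, 8, 0, 2, -1, 8, 0]
  config.gen = reverse([2, -1, 8, 0, 2, -1, 8, 0]) = [0, 8, -1, 2, 0, 8, -1, 2]
  sync.gen = lenl([0, 8, -1, 2, 0, 8, -1, 2]) = 8
  patch.gen = add(8, 4) = 12
  parser.gen = min2(12, 8) = 8

Propagation after the edit:
  south.gen: runs — fold.txt [2, -1, 8, 0]->[-7, 3, 0]; result 3.
  utils.gen: runs — fold.txt [2, -1, 8, 0]->[-7, 3, 0]; fold.txt [2, -1, 8, 0]->[-7, 3, 0]; result [-7, 3, 0, -7, 3, 0].
  config.gen: runs — utils.gen [2, -1, 8, 0, 2, -1, 8, 0]->[-7, 3, 0, -7, 3, 0]; result [0, 3, -7, 0, 3, -7].
  sync.gen: runs — config.gen [0, 8, -1, 2, 0, 8, -1, 2]->[0, 3, -7, 0, 3, -7]; result 6.
  patch.gen: runs — sync.gen 8->6; south.gen 4->3; result 9.
  parser.gen: runs — patch.gen 12->9; sync.gen 8->6; result 6.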